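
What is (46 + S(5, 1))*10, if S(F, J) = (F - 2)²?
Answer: 550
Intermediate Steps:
S(F, J) = (-2 + F)²
(46 + S(5, 1))*10 = (46 + (-2 + 5)²)*10 = (46 + 3²)*10 = (46 + 9)*10 = 55*10 = 550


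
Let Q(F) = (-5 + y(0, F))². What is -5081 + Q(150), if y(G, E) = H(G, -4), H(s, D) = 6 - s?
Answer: -5080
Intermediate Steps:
y(G, E) = 6 - G
Q(F) = 1 (Q(F) = (-5 + (6 - 1*0))² = (-5 + (6 + 0))² = (-5 + 6)² = 1² = 1)
-5081 + Q(150) = -5081 + 1 = -5080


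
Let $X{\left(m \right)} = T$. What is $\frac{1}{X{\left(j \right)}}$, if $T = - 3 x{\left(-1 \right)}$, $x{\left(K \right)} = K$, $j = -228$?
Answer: $\frac{1}{3} \approx 0.33333$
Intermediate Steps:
$T = 3$ ($T = \left(-3\right) \left(-1\right) = 3$)
$X{\left(m \right)} = 3$
$\frac{1}{X{\left(j \right)}} = \frac{1}{3}$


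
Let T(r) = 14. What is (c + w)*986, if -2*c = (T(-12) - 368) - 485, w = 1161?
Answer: 1558373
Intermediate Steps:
c = 839/2 (c = -((14 - 368) - 485)/2 = -(-354 - 485)/2 = -½*(-839) = 839/2 ≈ 419.50)
(c + w)*986 = (839/2 + 1161)*986 = (3161/2)*986 = 1558373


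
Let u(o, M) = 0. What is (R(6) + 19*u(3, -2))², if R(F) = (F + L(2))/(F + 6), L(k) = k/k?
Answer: 49/144 ≈ 0.34028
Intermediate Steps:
L(k) = 1
R(F) = (1 + F)/(6 + F) (R(F) = (F + 1)/(F + 6) = (1 + F)/(6 + F))
(R(6) + 19*u(3, -2))² = ((1 + 6)/(6 + 6) + 19*0)² = (7/12 + 0)² = (7/12)² = 49/144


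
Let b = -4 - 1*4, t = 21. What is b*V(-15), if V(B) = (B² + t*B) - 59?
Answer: 1192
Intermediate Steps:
V(B) = -59 + B² + 21*B (V(B) = (B² + 21*B) - 59 = -59 + B² + 21*B)
b = -8 (b = -4 - 4 = -8)
b*V(-15) = -8*(-59 + (-15)² + 21*(-15)) = -8*(-59 + 225 - 315) = -8*(-149) = 1192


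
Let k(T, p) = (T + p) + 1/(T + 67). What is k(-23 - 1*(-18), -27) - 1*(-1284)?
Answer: 77625/62 ≈ 1252.0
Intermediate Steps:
k(T, p) = T + p + 1/(67 + T) (k(T, p) = (T + p) + 1/(67 + T) = T + p + 1/(67 + T))
k(-23 - 1*(-18), -27) - 1*(-1284) = (1 + (-23 - 1*(-18))**2 + 67*(-23 - 1*(-18)) + 67*(-27) + (-23 - 1*(-18))*(-27))/(67 + (-23 - 1*(-18))) - 1*(-1284) = (1 + (-23 + 18)**2 + 67*(-23 + 18) - 1809 + (-23 + 18)*(-27))/(67 + (-23 + 18)) + 1284 = (1 + (-5)**2 + 67*(-5) - 1809 - 5*(-27))/(67 - 5) + 1284 = (1 + 25 - 335 - 1809 + 135)/62 + 1284 = (1/62)*(-1983) + 1284 = -1983/62 + 1284 = 77625/62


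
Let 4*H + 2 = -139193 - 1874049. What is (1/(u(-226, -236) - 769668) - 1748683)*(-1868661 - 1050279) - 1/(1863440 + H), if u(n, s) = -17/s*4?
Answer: 63052401418605290176208209/12352799028191 ≈ 5.1043e+12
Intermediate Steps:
u(n, s) = -68/s
H = -503311 (H = -½ + (-139193 - 1874049)/4 = -½ + (¼)*(-2013242) = -½ - 1006621/2 = -503311)
(1/(u(-226, -236) - 769668) - 1748683)*(-1868661 - 1050279) - 1/(1863440 + H) = (1/(-68/(-236) - 769668) - 1748683)*(-1868661 - 1050279) - 1/(1863440 - 503311) = (1/(-68*(-1/236) - 769668) - 1748683)*(-2918940) - 1/1360129 = (1/(17/59 - 769668) - 1748683)*(-2918940) - 1*1/1360129 = (1/(-45410395/59) - 1748683)*(-2918940) - 1/1360129 = (-59/45410395 - 1748683)*(-2918940) - 1/1360129 = -79408385759844/45410395*(-2918940) - 1/1360129 = 46357662705967809072/9082079 - 1/1360129 = 63052401418605290176208209/12352799028191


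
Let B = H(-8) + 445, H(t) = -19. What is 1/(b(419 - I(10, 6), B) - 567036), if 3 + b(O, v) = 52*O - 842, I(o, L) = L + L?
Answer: -1/546717 ≈ -1.8291e-6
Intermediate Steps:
I(o, L) = 2*L
B = 426 (B = -19 + 445 = 426)
b(O, v) = -845 + 52*O (b(O, v) = -3 + (52*O - 842) = -3 + (-842 + 52*O) = -845 + 52*O)
1/(b(419 - I(10, 6), B) - 567036) = 1/((-845 + 52*(419 - 2*6)) - 567036) = 1/((-845 + 52*(419 - 1*12)) - 567036) = 1/((-845 + 52*(419 - 12)) - 567036) = 1/((-845 + 52*407) - 567036) = 1/((-845 + 21164) - 567036) = 1/(20319 - 567036) = 1/(-546717) = -1/546717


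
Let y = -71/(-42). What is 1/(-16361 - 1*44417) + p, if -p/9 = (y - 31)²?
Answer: -46050305527/5956244 ≈ -7731.4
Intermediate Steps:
y = 71/42 (y = -71*(-1/42) = 71/42 ≈ 1.6905)
p = -1515361/196 (p = -9*(71/42 - 31)² = -9*(-1231/42)² = -9*1515361/1764 = -1515361/196 ≈ -7731.4)
1/(-16361 - 1*44417) + p = 1/(-16361 - 1*44417) - 1515361/196 = 1/(-16361 - 44417) - 1515361/196 = 1/(-60778) - 1515361/196 = -1/60778 - 1515361/196 = -46050305527/5956244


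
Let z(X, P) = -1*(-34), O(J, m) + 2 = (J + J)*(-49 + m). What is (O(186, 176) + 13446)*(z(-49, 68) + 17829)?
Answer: 1084069744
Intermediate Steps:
O(J, m) = -2 + 2*J*(-49 + m) (O(J, m) = -2 + (J + J)*(-49 + m) = -2 + (2*J)*(-49 + m) = -2 + 2*J*(-49 + m))
z(X, P) = 34
(O(186, 176) + 13446)*(z(-49, 68) + 17829) = ((-2 - 98*186 + 2*186*176) + 13446)*(34 + 17829) = ((-2 - 18228 + 65472) + 13446)*17863 = (47242 + 13446)*17863 = 60688*17863 = 1084069744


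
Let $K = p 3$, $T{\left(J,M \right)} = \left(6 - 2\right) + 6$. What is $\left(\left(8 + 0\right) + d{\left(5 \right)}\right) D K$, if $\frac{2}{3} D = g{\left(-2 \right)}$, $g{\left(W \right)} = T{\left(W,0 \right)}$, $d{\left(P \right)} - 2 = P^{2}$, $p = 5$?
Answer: $7875$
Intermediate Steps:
$T{\left(J,M \right)} = 10$ ($T{\left(J,M \right)} = 4 + 6 = 10$)
$d{\left(P \right)} = 2 + P^{2}$
$g{\left(W \right)} = 10$
$K = 15$ ($K = 5 \cdot 3 = 15$)
$D = 15$ ($D = \frac{3}{2} \cdot 10 = 15$)
$\left(\left(8 + 0\right) + d{\left(5 \right)}\right) D K = \left(\left(8 + 0\right) + \left(2 + 5^{2}\right)\right) 15 \cdot 15 = \left(8 + \left(2 + 25\right)\right) 15 \cdot 15 = \left(8 + 27\right) 15 \cdot 15 = 35 \cdot 15 \cdot 15 = 525 \cdot 15 = 7875$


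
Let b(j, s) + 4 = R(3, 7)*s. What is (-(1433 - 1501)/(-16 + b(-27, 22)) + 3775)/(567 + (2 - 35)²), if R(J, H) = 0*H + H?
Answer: 252959/110952 ≈ 2.2799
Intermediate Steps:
R(J, H) = H (R(J, H) = 0 + H = H)
b(j, s) = -4 + 7*s
(-(1433 - 1501)/(-16 + b(-27, 22)) + 3775)/(567 + (2 - 35)²) = (-(1433 - 1501)/(-16 + (-4 + 7*22)) + 3775)/(567 + (2 - 35)²) = (-(-68)/(-16 + (-4 + 154)) + 3775)/(567 + (-33)²) = (-(-68)/(-16 + 150) + 3775)/(567 + 1089) = (-(-68)/134 + 3775)/1656 = (-(-68)/134 + 3775)*(1/1656) = (-1*(-34/67) + 3775)*(1/1656) = (34/67 + 3775)*(1/1656) = (252959/67)*(1/1656) = 252959/110952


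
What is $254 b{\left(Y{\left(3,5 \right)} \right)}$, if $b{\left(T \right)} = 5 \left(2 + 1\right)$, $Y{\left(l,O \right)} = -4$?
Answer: $3810$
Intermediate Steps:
$b{\left(T \right)} = 15$ ($b{\left(T \right)} = 5 \cdot 3 = 15$)
$254 b{\left(Y{\left(3,5 \right)} \right)} = 254 \cdot 15 = 3810$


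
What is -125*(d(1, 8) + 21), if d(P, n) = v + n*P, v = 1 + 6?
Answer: -4500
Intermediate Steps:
v = 7
d(P, n) = 7 + P*n (d(P, n) = 7 + n*P = 7 + P*n)
-125*(d(1, 8) + 21) = -125*((7 + 1*8) + 21) = -125*((7 + 8) + 21) = -125*(15 + 21) = -125*36 = -4500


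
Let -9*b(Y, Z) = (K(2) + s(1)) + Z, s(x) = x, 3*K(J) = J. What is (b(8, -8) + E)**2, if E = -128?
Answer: 11812969/729 ≈ 16204.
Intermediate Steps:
K(J) = J/3
b(Y, Z) = -5/27 - Z/9 (b(Y, Z) = -(((1/3)*2 + 1) + Z)/9 = -((2/3 + 1) + Z)/9 = -(5/3 + Z)/9 = -5/27 - Z/9)
(b(8, -8) + E)**2 = ((-5/27 - 1/9*(-8)) - 128)**2 = ((-5/27 + 8/9) - 128)**2 = (19/27 - 128)**2 = (-3437/27)**2 = 11812969/729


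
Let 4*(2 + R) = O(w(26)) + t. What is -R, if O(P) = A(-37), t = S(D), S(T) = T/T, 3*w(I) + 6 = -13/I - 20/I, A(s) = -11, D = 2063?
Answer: 9/2 ≈ 4.5000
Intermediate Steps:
w(I) = -2 - 11/I (w(I) = -2 + (-13/I - 20/I)/3 = -2 + (-33/I)/3 = -2 - 11/I)
S(T) = 1
t = 1
O(P) = -11
R = -9/2 (R = -2 + (-11 + 1)/4 = -2 + (1/4)*(-10) = -2 - 5/2 = -9/2 ≈ -4.5000)
-R = -1*(-9/2) = 9/2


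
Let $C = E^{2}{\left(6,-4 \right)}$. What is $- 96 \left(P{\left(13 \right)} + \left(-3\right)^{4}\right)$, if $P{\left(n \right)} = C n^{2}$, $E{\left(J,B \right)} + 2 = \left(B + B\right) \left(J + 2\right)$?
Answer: $-70679520$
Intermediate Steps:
$E{\left(J,B \right)} = -2 + 2 B \left(2 + J\right)$ ($E{\left(J,B \right)} = -2 + \left(B + B\right) \left(J + 2\right) = -2 + 2 B \left(2 + J\right)$)
$C = 4356$ ($C = \left(-2 + 4 \left(-4\right) + 2 \left(-4\right) 6\right)^{2} = \left(-2 - 16 - 48\right)^{2} = \left(-66\right)^{2} = 4356$)
$P{\left(n \right)} = 4356 n^{2}$
$- 96 \left(P{\left(13 \right)} + \left(-3\right)^{4}\right) = - 96 \left(4356 \cdot 13^{2} + \left(-3\right)^{4}\right) = - 96 \left(4356 \cdot 169 + 81\right) = - 96 \left(736164 + 81\right) = \left(-96\right) 736245 = -70679520$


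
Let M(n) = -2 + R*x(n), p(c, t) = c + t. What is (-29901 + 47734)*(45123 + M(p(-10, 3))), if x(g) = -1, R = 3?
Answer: 804589294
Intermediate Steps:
M(n) = -5 (M(n) = -2 + 3*(-1) = -2 - 3 = -5)
(-29901 + 47734)*(45123 + M(p(-10, 3))) = (-29901 + 47734)*(45123 - 5) = 17833*45118 = 804589294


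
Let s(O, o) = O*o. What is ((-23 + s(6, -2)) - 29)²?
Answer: 4096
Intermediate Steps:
((-23 + s(6, -2)) - 29)² = ((-23 + 6*(-2)) - 29)² = ((-23 - 12) - 29)² = (-35 - 29)² = (-64)² = 4096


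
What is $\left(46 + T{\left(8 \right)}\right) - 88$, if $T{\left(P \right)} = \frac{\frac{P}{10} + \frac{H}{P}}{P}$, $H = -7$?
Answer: $- \frac{13443}{320} \approx -42.009$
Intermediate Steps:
$T{\left(P \right)} = \frac{- \frac{7}{P} + \frac{P}{10}}{P}$ ($T{\left(P \right)} = \frac{\frac{P}{10} - \frac{7}{P}}{P} = \frac{- \frac{7}{P} + \frac{P}{10}}{P}$)
$\left(46 + T{\left(8 \right)}\right) - 88 = \left(46 + \left(\frac{1}{10} - \frac{7}{64}\right)\right) - 88 = \left(46 - \frac{3}{320}\right) - 88 = \frac{14717}{320} - 88 = - \frac{13443}{320}$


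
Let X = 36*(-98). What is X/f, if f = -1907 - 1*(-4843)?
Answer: -441/367 ≈ -1.2016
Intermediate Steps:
f = 2936 (f = -1907 + 4843 = 2936)
X = -3528
X/f = -3528/2936 = -3528*1/2936 = -441/367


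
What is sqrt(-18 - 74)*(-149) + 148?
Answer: 148 - 298*I*sqrt(23) ≈ 148.0 - 1429.2*I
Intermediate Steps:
sqrt(-18 - 74)*(-149) + 148 = sqrt(-92)*(-149) + 148 = (2*I*sqrt(23))*(-149) + 148 = -298*I*sqrt(23) + 148 = 148 - 298*I*sqrt(23)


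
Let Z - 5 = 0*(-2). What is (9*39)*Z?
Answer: 1755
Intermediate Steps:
Z = 5 (Z = 5 + 0*(-2) = 5 + 0 = 5)
(9*39)*Z = (9*39)*5 = 351*5 = 1755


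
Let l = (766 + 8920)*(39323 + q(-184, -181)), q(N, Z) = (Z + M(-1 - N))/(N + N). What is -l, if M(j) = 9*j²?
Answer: -17155896473/46 ≈ -3.7295e+8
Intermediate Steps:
q(N, Z) = (Z + 9*(-1 - N)²)/(2*N) (q(N, Z) = (Z + 9*(-1 - N)²)/(N + N) = (Z + 9*(-1 - N)²)/((2*N)) = (Z + 9*(-1 - N)²)*(1/(2*N)) = (Z + 9*(-1 - N)²)/(2*N))
l = 17155896473/46 (l = (766 + 8920)*(39323 + (½)*(-181 + 9*(1 - 184)²)/(-184)) = 9686*(39323 + (½)*(-1/184)*(-181 + 9*(-183)²)) = 9686*(39323 + (½)*(-1/184)*(-181 + 9*33489)) = 9686*(39323 + (½)*(-1/184)*(-181 + 301401)) = 9686*(39323 + (½)*(-1/184)*301220) = 9686*(39323 - 75305/92) = 9686*(3542411/92) = 17155896473/46 ≈ 3.7295e+8)
-l = -1*17155896473/46 = -17155896473/46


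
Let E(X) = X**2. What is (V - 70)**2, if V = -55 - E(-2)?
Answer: 16641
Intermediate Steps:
V = -59 (V = -55 - 1*(-2)**2 = -55 - 1*4 = -55 - 4 = -59)
(V - 70)**2 = (-59 - 70)**2 = (-129)**2 = 16641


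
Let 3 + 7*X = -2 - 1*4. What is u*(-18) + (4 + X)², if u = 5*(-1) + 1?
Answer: 3889/49 ≈ 79.367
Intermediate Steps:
X = -9/7 (X = -3/7 + (-2 - 1*4)/7 = -3/7 + (-2 - 4)/7 = -3/7 + (⅐)*(-6) = -3/7 - 6/7 = -9/7 ≈ -1.2857)
u = -4 (u = -5 + 1 = -4)
u*(-18) + (4 + X)² = -4*(-18) + (4 - 9/7)² = 72 + (19/7)² = 72 + 361/49 = 3889/49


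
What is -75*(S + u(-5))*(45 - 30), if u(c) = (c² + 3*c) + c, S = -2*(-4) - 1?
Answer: -13500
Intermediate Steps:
S = 7 (S = 8 - 1 = 7)
u(c) = c² + 4*c
-75*(S + u(-5))*(45 - 30) = -75*(7 - 5*(4 - 5))*(45 - 30) = -75*(7 - 5*(-1))*15 = -75*(7 + 5)*15 = -900*15 = -75*180 = -13500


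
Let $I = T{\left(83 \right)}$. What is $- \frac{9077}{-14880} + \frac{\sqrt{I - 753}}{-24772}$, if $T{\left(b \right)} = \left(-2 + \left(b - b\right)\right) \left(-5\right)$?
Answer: $\frac{9077}{14880} - \frac{i \sqrt{743}}{24772} \approx 0.61001 - 0.0011004 i$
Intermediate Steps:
$T{\left(b \right)} = 10$ ($T{\left(b \right)} = \left(-2 + 0\right) \left(-5\right) = \left(-2\right) \left(-5\right) = 10$)
$I = 10$
$- \frac{9077}{-14880} + \frac{\sqrt{I - 753}}{-24772} = - \frac{9077}{-14880} + \frac{\sqrt{10 - 753}}{-24772} = \left(-9077\right) \left(- \frac{1}{14880}\right) + \sqrt{-743} \left(- \frac{1}{24772}\right) = \frac{9077}{14880} + i \sqrt{743} \left(- \frac{1}{24772}\right) = \frac{9077}{14880} - \frac{i \sqrt{743}}{24772}$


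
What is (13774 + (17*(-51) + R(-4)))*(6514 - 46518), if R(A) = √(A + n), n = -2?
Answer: -516331628 - 40004*I*√6 ≈ -5.1633e+8 - 97989.0*I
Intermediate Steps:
R(A) = √(-2 + A) (R(A) = √(A - 2) = √(-2 + A))
(13774 + (17*(-51) + R(-4)))*(6514 - 46518) = (13774 + (17*(-51) + √(-2 - 4)))*(6514 - 46518) = (13774 + (-867 + √(-6)))*(-40004) = (13774 + (-867 + I*√6))*(-40004) = (12907 + I*√6)*(-40004) = -516331628 - 40004*I*√6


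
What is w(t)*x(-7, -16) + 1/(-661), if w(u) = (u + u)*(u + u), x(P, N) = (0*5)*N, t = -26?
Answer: -1/661 ≈ -0.0015129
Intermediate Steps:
x(P, N) = 0 (x(P, N) = 0*N = 0)
w(u) = 4*u² (w(u) = (2*u)*(2*u) = 4*u²)
w(t)*x(-7, -16) + 1/(-661) = (4*(-26)²)*0 + 1/(-661) = (4*676)*0 - 1/661 = 2704*0 - 1/661 = 0 - 1/661 = -1/661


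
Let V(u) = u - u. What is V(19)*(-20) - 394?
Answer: -394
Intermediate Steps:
V(u) = 0
V(19)*(-20) - 394 = 0*(-20) - 394 = 0 - 394 = -394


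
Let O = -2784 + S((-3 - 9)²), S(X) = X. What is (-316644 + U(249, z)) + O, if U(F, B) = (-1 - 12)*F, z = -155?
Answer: -322521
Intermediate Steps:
U(F, B) = -13*F
O = -2640 (O = -2784 + (-3 - 9)² = -2784 + (-12)² = -2784 + 144 = -2640)
(-316644 + U(249, z)) + O = (-316644 - 13*249) - 2640 = (-316644 - 3237) - 2640 = -319881 - 2640 = -322521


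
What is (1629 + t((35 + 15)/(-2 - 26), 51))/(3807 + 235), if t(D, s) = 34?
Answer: 1663/4042 ≈ 0.41143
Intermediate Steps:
(1629 + t((35 + 15)/(-2 - 26), 51))/(3807 + 235) = (1629 + 34)/(3807 + 235) = 1663/4042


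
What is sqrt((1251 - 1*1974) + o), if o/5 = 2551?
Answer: 16*sqrt(47) ≈ 109.69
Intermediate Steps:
o = 12755 (o = 5*2551 = 12755)
sqrt((1251 - 1*1974) + o) = sqrt((1251 - 1*1974) + 12755) = sqrt((1251 - 1974) + 12755) = sqrt(-723 + 12755) = sqrt(12032) = 16*sqrt(47)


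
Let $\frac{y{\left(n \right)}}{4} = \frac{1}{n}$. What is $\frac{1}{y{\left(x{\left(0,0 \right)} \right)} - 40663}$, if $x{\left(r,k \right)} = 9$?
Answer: $- \frac{9}{365963} \approx -2.4593 \cdot 10^{-5}$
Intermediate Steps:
$y{\left(n \right)} = \frac{4}{n}$
$\frac{1}{y{\left(x{\left(0,0 \right)} \right)} - 40663} = \frac{1}{\frac{4}{9} - 40663} = \frac{1}{- \frac{365963}{9}} = - \frac{9}{365963}$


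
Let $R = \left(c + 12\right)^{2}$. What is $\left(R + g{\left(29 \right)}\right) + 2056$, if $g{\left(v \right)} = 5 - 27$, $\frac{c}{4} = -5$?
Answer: $2098$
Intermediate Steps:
$c = -20$ ($c = 4 \left(-5\right) = -20$)
$g{\left(v \right)} = -22$ ($g{\left(v \right)} = 5 - 27 = -22$)
$R = 64$ ($R = \left(-20 + 12\right)^{2} = \left(-8\right)^{2} = 64$)
$\left(R + g{\left(29 \right)}\right) + 2056 = \left(64 - 22\right) + 2056 = 42 + 2056 = 2098$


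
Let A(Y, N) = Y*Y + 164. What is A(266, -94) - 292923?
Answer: -222003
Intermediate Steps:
A(Y, N) = 164 + Y² (A(Y, N) = Y² + 164 = 164 + Y²)
A(266, -94) - 292923 = (164 + 266²) - 292923 = (164 + 70756) - 292923 = 70920 - 292923 = -222003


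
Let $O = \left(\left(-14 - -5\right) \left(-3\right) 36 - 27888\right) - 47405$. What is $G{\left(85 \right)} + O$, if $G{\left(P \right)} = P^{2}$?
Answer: $-67096$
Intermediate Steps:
$O = -74321$ ($O = \left(\left(-14 + 5\right) \left(-3\right) 36 - 27888\right) - 47405 = \left(\left(-9\right) \left(-3\right) 36 - 27888\right) - 47405 = \left(27 \cdot 36 - 27888\right) - 47405 = \left(972 - 27888\right) - 47405 = -26916 - 47405 = -74321$)
$G{\left(85 \right)} + O = 85^{2} - 74321 = 7225 - 74321 = -67096$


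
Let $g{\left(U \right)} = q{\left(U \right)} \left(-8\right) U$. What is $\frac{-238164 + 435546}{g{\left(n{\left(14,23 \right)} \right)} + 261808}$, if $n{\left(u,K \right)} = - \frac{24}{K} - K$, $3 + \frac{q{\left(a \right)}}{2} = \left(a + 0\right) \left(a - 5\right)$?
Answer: $\frac{1200773397}{3219931376} \approx 0.37292$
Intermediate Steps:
$q{\left(a \right)} = -6 + 2 a \left(-5 + a\right)$ ($q{\left(a \right)} = -6 + 2 \left(a + 0\right) \left(a - 5\right) = -6 + 2 a \left(-5 + a\right)$)
$n{\left(u,K \right)} = - K - \frac{24}{K}$
$g{\left(U \right)} = U \left(48 - 16 U^{2} + 80 U\right)$ ($g{\left(U \right)} = \left(-6 - 10 U + 2 U^{2}\right) \left(-8\right) U = \left(48 - 16 U^{2} + 80 U\right) U = U \left(48 - 16 U^{2} + 80 U\right)$)
$\frac{-238164 + 435546}{g{\left(n{\left(14,23 \right)} \right)} + 261808} = \frac{-238164 + 435546}{16 \left(\left(-1\right) 23 - \frac{24}{23}\right) \left(3 - \left(\left(-1\right) 23 - \frac{24}{23}\right)^{2} + 5 \left(\left(-1\right) 23 - \frac{24}{23}\right)\right) + 261808} = \frac{197382}{16 \left(-23 - \frac{24}{23}\right) \left(3 - \left(-23 - \frac{24}{23}\right)^{2} + 5 \left(-23 - \frac{24}{23}\right)\right) + 261808} = \frac{197382}{16 \left(- \frac{553}{23}\right) \left(3 - \left(- \frac{553}{23}\right)^{2} + 5 \left(- \frac{553}{23}\right)\right) + 261808} = \frac{197382}{16 \left(- \frac{553}{23}\right) \left(3 - \frac{305809}{529} - \frac{2765}{23}\right) + 261808} = \frac{197382}{16 \left(- \frac{553}{23}\right) \left(- \frac{367817}{529}\right) + 261808} = \frac{197382}{\frac{3254444816}{12167} + 261808} = \frac{197382}{\frac{6439862752}{12167}} = 197382 \cdot \frac{12167}{6439862752} = \frac{1200773397}{3219931376}$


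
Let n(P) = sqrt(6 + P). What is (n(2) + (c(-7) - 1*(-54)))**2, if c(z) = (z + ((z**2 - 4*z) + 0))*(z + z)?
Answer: 857484 - 3704*sqrt(2) ≈ 8.5225e+5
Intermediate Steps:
c(z) = 2*z*(z**2 - 3*z) (c(z) = (z + (z**2 - 4*z))*(2*z) = (z**2 - 3*z)*(2*z) = 2*z*(z**2 - 3*z))
(n(2) + (c(-7) - 1*(-54)))**2 = (sqrt(6 + 2) + (2*(-7)**2*(-3 - 7) - 1*(-54)))**2 = (sqrt(8) + (2*49*(-10) + 54))**2 = (2*sqrt(2) + (-980 + 54))**2 = (2*sqrt(2) - 926)**2 = (-926 + 2*sqrt(2))**2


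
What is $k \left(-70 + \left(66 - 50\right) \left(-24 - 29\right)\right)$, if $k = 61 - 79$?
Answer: $16524$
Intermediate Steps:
$k = -18$ ($k = 61 - 79 = -18$)
$k \left(-70 + \left(66 - 50\right) \left(-24 - 29\right)\right) = - 18 \left(-70 + \left(66 - 50\right) \left(-24 - 29\right)\right) = - 18 \left(-70 + 16 \left(-53\right)\right) = - 18 \left(-70 - 848\right) = \left(-18\right) \left(-918\right) = 16524$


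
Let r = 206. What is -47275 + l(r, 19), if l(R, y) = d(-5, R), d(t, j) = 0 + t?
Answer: -47280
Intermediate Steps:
d(t, j) = t
l(R, y) = -5
-47275 + l(r, 19) = -47275 - 5 = -47280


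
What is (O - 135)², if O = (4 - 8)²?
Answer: 14161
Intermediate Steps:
O = 16 (O = (-4)² = 16)
(O - 135)² = (16 - 135)² = (-119)² = 14161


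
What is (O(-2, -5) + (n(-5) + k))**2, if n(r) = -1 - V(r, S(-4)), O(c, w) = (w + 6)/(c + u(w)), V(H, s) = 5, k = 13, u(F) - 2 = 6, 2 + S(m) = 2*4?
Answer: 1849/36 ≈ 51.361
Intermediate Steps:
S(m) = 6 (S(m) = -2 + 2*4 = -2 + 8 = 6)
u(F) = 8 (u(F) = 2 + 6 = 8)
O(c, w) = (6 + w)/(8 + c) (O(c, w) = (w + 6)/(c + 8) = (6 + w)/(8 + c))
n(r) = -6 (n(r) = -1 - 1*5 = -1 - 5 = -6)
(O(-2, -5) + (n(-5) + k))**2 = ((6 - 5)/(8 - 2) + (-6 + 13))**2 = (1/6 + 7)**2 = (43/6)**2 = 1849/36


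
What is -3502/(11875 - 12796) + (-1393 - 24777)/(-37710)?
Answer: 5205433/1157697 ≈ 4.4964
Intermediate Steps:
-3502/(11875 - 12796) + (-1393 - 24777)/(-37710) = -3502/(-921) - 26170*(-1/37710) = -3502*(-1/921) + 2617/3771 = 3502/921 + 2617/3771 = 5205433/1157697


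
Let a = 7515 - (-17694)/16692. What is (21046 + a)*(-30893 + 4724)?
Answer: -159952277463/214 ≈ -7.4744e+8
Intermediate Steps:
a = 20909679/2782 (a = 7515 - (-17694)/16692 = 7515 - 1*(-2949/2782) = 7515 + 2949/2782 = 20909679/2782 ≈ 7516.1)
(21046 + a)*(-30893 + 4724) = (21046 + 20909679/2782)*(-30893 + 4724) = (79459651/2782)*(-26169) = -159952277463/214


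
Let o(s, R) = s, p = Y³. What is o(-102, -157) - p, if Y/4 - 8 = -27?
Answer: 438874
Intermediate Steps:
Y = -76 (Y = 32 + 4*(-27) = 32 - 108 = -76)
p = -438976 (p = (-76)³ = -438976)
o(-102, -157) - p = -102 - 1*(-438976) = -102 + 438976 = 438874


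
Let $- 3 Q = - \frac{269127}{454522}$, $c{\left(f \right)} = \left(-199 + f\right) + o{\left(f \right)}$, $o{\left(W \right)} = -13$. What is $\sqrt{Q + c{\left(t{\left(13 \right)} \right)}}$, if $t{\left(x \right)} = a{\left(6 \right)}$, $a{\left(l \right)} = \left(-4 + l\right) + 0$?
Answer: $\frac{i \sqrt{43343177467542}}{454522} \approx 14.485 i$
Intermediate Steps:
$a{\left(l \right)} = -4 + l$
$t{\left(x \right)} = 2$ ($t{\left(x \right)} = -4 + 6 = 2$)
$c{\left(f \right)} = -212 + f$ ($c{\left(f \right)} = \left(-199 + f\right) - 13 = -212 + f$)
$Q = \frac{89709}{454522}$ ($Q = - \frac{\left(-269127\right) \frac{1}{454522}}{3} = \left(- \frac{1}{3}\right) \left(- \frac{269127}{454522}\right) = \frac{89709}{454522} \approx 0.19737$)
$\sqrt{Q + c{\left(t{\left(13 \right)} \right)}} = \sqrt{\frac{89709}{454522} + \left(-212 + 2\right)} = \sqrt{\frac{89709}{454522} - 210} = \sqrt{- \frac{95359911}{454522}} = \frac{i \sqrt{43343177467542}}{454522}$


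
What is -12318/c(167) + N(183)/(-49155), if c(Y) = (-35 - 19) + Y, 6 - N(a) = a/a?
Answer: -1071667/9831 ≈ -109.01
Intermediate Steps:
N(a) = 5 (N(a) = 6 - a/a = 6 - 1*1 = 6 - 1 = 5)
c(Y) = -54 + Y
-12318/c(167) + N(183)/(-49155) = -12318/(-54 + 167) + 5/(-49155) = -12318/113 + 5*(-1/49155) = -12318*1/113 - 1/9831 = -12318/113 - 1/9831 = -1071667/9831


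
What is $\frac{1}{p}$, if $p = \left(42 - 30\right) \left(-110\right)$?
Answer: $- \frac{1}{1320} \approx -0.00075758$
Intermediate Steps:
$p = -1320$ ($p = 12 \left(-110\right) = -1320$)
$\frac{1}{p} = \frac{1}{-1320} = - \frac{1}{1320}$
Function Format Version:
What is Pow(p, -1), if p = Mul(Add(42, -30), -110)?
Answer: Rational(-1, 1320) ≈ -0.00075758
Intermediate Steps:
p = -1320 (p = Mul(12, -110) = -1320)
Pow(p, -1) = Pow(-1320, -1) = Rational(-1, 1320)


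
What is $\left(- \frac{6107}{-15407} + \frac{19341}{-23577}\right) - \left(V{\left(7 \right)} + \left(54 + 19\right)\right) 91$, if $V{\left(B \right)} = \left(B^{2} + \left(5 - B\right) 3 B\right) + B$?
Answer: $- \frac{30924848327}{3905923} \approx -7917.4$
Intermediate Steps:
$V{\left(B \right)} = B + B^{2} + B \left(15 - 3 B\right)$ ($V{\left(B \right)} = \left(B^{2} + \left(15 - 3 B\right) B\right) + B = \left(B^{2} + B \left(15 - 3 B\right)\right) + B = B + B^{2} + B \left(15 - 3 B\right)$)
$\left(- \frac{6107}{-15407} + \frac{19341}{-23577}\right) - \left(V{\left(7 \right)} + \left(54 + 19\right)\right) 91 = \left(- \frac{6107}{-15407} + \frac{19341}{-23577}\right) - \left(2 \cdot 7 \left(8 - 7\right) + \left(54 + 19\right)\right) 91 = \left(\left(-6107\right) \left(- \frac{1}{15407}\right) + 19341 \left(- \frac{1}{23577}\right)\right) - \left(2 \cdot 7 \left(8 - 7\right) + 73\right) 91 = \left(\frac{197}{497} - \frac{6447}{7859}\right) - \left(2 \cdot 7 \cdot 1 + 73\right) 91 = - \frac{1655936}{3905923} - \left(14 + 73\right) 91 = - \frac{1655936}{3905923} - 87 \cdot 91 = - \frac{1655936}{3905923} - 7917 = - \frac{30924848327}{3905923}$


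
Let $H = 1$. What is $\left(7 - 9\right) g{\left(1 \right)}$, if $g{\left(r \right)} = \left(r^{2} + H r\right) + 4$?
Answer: $-12$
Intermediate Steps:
$g{\left(r \right)} = 4 + r + r^{2}$ ($g{\left(r \right)} = \left(r^{2} + 1 r\right) + 4 = \left(r^{2} + r\right) + 4 = \left(r + r^{2}\right) + 4 = 4 + r + r^{2}$)
$\left(7 - 9\right) g{\left(1 \right)} = \left(7 - 9\right) \left(4 + 1 + 1^{2}\right) = - 2 \left(4 + 1 + 1\right) = \left(-2\right) 6 = -12$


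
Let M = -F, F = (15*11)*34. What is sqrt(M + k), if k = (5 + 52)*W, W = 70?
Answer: 18*I*sqrt(5) ≈ 40.249*I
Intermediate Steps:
F = 5610 (F = 165*34 = 5610)
M = -5610 (M = -1*5610 = -5610)
k = 3990 (k = (5 + 52)*70 = 57*70 = 3990)
sqrt(M + k) = sqrt(-5610 + 3990) = sqrt(-1620) = 18*I*sqrt(5)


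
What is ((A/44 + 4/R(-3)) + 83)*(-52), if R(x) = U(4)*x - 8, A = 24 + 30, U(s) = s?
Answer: -240318/55 ≈ -4369.4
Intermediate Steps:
A = 54
R(x) = -8 + 4*x (R(x) = 4*x - 8 = -8 + 4*x)
((A/44 + 4/R(-3)) + 83)*(-52) = ((54/44 + 4/(-8 + 4*(-3))) + 83)*(-52) = ((54*(1/44) + 4/(-8 - 12)) + 83)*(-52) = ((27/22 + 4/(-20)) + 83)*(-52) = ((27/22 + 4*(-1/20)) + 83)*(-52) = ((27/22 - ⅕) + 83)*(-52) = (113/110 + 83)*(-52) = (9243/110)*(-52) = -240318/55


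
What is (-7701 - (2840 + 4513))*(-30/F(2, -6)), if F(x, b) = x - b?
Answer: 112905/2 ≈ 56453.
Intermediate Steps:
(-7701 - (2840 + 4513))*(-30/F(2, -6)) = (-7701 - (2840 + 4513))*(-30/(2 - 1*(-6))) = (-7701 - 1*7353)*(-30/(2 + 6)) = (-7701 - 7353)*(-30/8) = -(-451620)/8 = -15054*(-15/4) = 112905/2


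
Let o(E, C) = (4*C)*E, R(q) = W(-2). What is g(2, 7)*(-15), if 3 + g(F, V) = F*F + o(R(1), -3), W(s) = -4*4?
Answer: -2895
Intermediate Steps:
W(s) = -16
R(q) = -16
o(E, C) = 4*C*E
g(F, V) = 189 + F² (g(F, V) = -3 + (F*F + 4*(-3)*(-16)) = -3 + (F² + 192) = -3 + (192 + F²) = 189 + F²)
g(2, 7)*(-15) = (189 + 2²)*(-15) = (189 + 4)*(-15) = 193*(-15) = -2895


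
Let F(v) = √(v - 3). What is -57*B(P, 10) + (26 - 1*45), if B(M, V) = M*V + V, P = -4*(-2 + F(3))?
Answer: -5149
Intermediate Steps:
F(v) = √(-3 + v)
P = 8 (P = -4*(-2 + √(-3 + 3)) = -4*(-2 + √0) = -4*(-2 + 0) = -4*(-2) = 8)
B(M, V) = V + M*V
-57*B(P, 10) + (26 - 1*45) = -570*(1 + 8) + (26 - 1*45) = -570*9 + (26 - 45) = -57*90 - 19 = -5130 - 19 = -5149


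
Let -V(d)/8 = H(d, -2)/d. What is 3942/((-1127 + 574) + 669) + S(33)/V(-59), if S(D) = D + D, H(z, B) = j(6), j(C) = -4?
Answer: -40695/464 ≈ -87.705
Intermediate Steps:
H(z, B) = -4
S(D) = 2*D
V(d) = 32/d (V(d) = -(-32)/d = 32/d)
3942/((-1127 + 574) + 669) + S(33)/V(-59) = 3942/((-1127 + 574) + 669) + (2*33)/((32/(-59))) = 3942/(-553 + 669) + 66/((32*(-1/59))) = 3942/116 + 66/(-32/59) = 3942*(1/116) + 66*(-59/32) = 1971/58 - 1947/16 = -40695/464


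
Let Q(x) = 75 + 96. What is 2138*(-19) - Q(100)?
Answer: -40793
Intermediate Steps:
Q(x) = 171
2138*(-19) - Q(100) = 2138*(-19) - 1*171 = -40622 - 171 = -40793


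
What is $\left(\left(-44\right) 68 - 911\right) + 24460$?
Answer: $20557$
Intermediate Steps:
$\left(\left(-44\right) 68 - 911\right) + 24460 = \left(-2992 - 911\right) + 24460 = -3903 + 24460 = 20557$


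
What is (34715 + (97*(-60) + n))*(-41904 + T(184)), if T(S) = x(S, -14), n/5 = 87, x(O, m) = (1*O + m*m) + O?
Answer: -1212502200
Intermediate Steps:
x(O, m) = m² + 2*O (x(O, m) = (O + m²) + O = m² + 2*O)
n = 435 (n = 5*87 = 435)
T(S) = 196 + 2*S (T(S) = (-14)² + 2*S = 196 + 2*S)
(34715 + (97*(-60) + n))*(-41904 + T(184)) = (34715 + (97*(-60) + 435))*(-41904 + (196 + 2*184)) = (34715 + (-5820 + 435))*(-41904 + (196 + 368)) = (34715 - 5385)*(-41904 + 564) = 29330*(-41340) = -1212502200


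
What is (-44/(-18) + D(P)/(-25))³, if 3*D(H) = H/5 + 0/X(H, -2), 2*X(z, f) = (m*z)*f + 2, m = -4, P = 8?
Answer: 20257113176/1423828125 ≈ 14.227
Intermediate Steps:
X(z, f) = 1 - 2*f*z (X(z, f) = ((-4*z)*f + 2)/2 = (-4*f*z + 2)/2 = (2 - 4*f*z)/2 = 1 - 2*f*z)
D(H) = H/15 (D(H) = (H/5 + 0/(1 - 2*(-2)*H))/3 = (H*(⅕) + 0/(1 + 4*H))/3 = (H/5 + 0)/3 = (H/5)/3 = H/15)
(-44/(-18) + D(P)/(-25))³ = (-44/(-18) + ((1/15)*8)/(-25))³ = (-44*(-1/18) + (8/15)*(-1/25))³ = (22/9 - 8/375)³ = (2726/1125)³ = 20257113176/1423828125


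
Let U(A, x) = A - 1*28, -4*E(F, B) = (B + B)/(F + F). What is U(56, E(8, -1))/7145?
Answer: 28/7145 ≈ 0.0039188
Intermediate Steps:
E(F, B) = -B/(4*F) (E(F, B) = -(B + B)/(4*(F + F)) = -2*B/(4*(2*F)) = -2*B*1/(2*F)/4 = -B/(4*F))
U(A, x) = -28 + A (U(A, x) = A - 28 = -28 + A)
U(56, E(8, -1))/7145 = (-28 + 56)/7145 = 28*(1/7145) = 28/7145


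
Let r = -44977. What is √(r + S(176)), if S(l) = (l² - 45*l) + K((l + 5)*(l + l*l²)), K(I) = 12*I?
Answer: √11841617823 ≈ 1.0882e+5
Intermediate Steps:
S(l) = l² - 45*l + 12*(5 + l)*(l + l³) (S(l) = (l² - 45*l) + 12*((l + 5)*(l + l*l²)) = (l² - 45*l) + 12*((5 + l)*(l + l³)) = (l² - 45*l) + 12*(5 + l)*(l + l³) = l² - 45*l + 12*(5 + l)*(l + l³))
√(r + S(176)) = √(-44977 + 176*(15 + 12*176³ + 13*176 + 60*176²)) = √(-44977 + 176*(15 + 12*5451776 + 2288 + 60*30976)) = √(-44977 + 176*(15 + 65421312 + 2288 + 1858560)) = √(-44977 + 176*67282175) = √(-44977 + 11841662800) = √11841617823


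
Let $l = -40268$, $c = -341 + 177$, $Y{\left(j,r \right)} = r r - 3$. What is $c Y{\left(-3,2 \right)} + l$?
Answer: $-40432$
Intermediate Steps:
$Y{\left(j,r \right)} = -3 + r^{2}$ ($Y{\left(j,r \right)} = r^{2} - 3 = -3 + r^{2}$)
$c = -164$
$c Y{\left(-3,2 \right)} + l = - 164 \left(-3 + 2^{2}\right) - 40268 = - 164 \left(-3 + 4\right) - 40268 = \left(-164\right) 1 - 40268 = -164 - 40268 = -40432$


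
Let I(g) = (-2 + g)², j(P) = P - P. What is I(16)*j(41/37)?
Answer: 0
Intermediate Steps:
j(P) = 0
I(16)*j(41/37) = (-2 + 16)²*0 = 14²*0 = 196*0 = 0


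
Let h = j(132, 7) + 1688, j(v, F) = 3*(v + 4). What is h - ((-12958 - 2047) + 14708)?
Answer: 2393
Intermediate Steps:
j(v, F) = 12 + 3*v (j(v, F) = 3*(4 + v) = 12 + 3*v)
h = 2096 (h = (12 + 3*132) + 1688 = (12 + 396) + 1688 = 408 + 1688 = 2096)
h - ((-12958 - 2047) + 14708) = 2096 - ((-12958 - 2047) + 14708) = 2096 - (-15005 + 14708) = 2096 - 1*(-297) = 2096 + 297 = 2393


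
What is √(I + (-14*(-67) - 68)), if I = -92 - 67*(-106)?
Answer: 2*√1970 ≈ 88.769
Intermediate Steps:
I = 7010 (I = -92 + 7102 = 7010)
√(I + (-14*(-67) - 68)) = √(7010 + (-14*(-67) - 68)) = √(7010 + (938 - 68)) = √(7010 + 870) = √7880 = 2*√1970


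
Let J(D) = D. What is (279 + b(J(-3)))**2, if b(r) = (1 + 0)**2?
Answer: 78400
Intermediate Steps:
b(r) = 1 (b(r) = 1**2 = 1)
(279 + b(J(-3)))**2 = (279 + 1)**2 = 280**2 = 78400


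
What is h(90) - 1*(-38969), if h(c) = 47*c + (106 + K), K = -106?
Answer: 43199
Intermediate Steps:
h(c) = 47*c (h(c) = 47*c + (106 - 106) = 47*c + 0 = 47*c)
h(90) - 1*(-38969) = 47*90 - 1*(-38969) = 4230 + 38969 = 43199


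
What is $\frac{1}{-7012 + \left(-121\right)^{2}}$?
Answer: $\frac{1}{7629} \approx 0.00013108$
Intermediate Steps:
$\frac{1}{-7012 + \left(-121\right)^{2}} = \frac{1}{-7012 + 14641} = \frac{1}{7629}$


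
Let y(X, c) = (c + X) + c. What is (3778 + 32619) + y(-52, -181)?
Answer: 35983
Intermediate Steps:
y(X, c) = X + 2*c (y(X, c) = (X + c) + c = X + 2*c)
(3778 + 32619) + y(-52, -181) = (3778 + 32619) + (-52 + 2*(-181)) = 36397 + (-52 - 362) = 36397 - 414 = 35983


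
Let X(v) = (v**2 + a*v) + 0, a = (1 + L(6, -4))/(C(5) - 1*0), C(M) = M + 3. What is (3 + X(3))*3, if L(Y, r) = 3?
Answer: 81/2 ≈ 40.500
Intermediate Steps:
C(M) = 3 + M
a = 1/2 (a = (1 + 3)/((3 + 5) - 1*0) = 4/(8 + 0) = 4/8 = 4*(1/8) = 1/2 ≈ 0.50000)
X(v) = v**2 + v/2 (X(v) = (v**2 + v/2) + 0 = v**2 + v/2)
(3 + X(3))*3 = (3 + 3*(1/2 + 3))*3 = (3 + 3*(7/2))*3 = (3 + 21/2)*3 = (27/2)*3 = 81/2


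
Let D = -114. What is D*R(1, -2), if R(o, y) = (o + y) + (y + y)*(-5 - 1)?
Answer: -2622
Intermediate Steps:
R(o, y) = o - 11*y (R(o, y) = (o + y) + (2*y)*(-6) = (o + y) - 12*y = o - 11*y)
D*R(1, -2) = -114*(1 - 11*(-2)) = -114*(1 + 22) = -114*23 = -2622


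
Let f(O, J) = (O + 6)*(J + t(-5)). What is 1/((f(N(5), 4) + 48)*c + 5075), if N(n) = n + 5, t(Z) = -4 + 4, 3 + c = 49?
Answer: 1/10227 ≈ 9.7780e-5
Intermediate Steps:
c = 46 (c = -3 + 49 = 46)
t(Z) = 0
N(n) = 5 + n
f(O, J) = J*(6 + O) (f(O, J) = (O + 6)*(J + 0) = (6 + O)*J = J*(6 + O))
1/((f(N(5), 4) + 48)*c + 5075) = 1/((4*(6 + (5 + 5)) + 48)*46 + 5075) = 1/((4*(6 + 10) + 48)*46 + 5075) = 1/((4*16 + 48)*46 + 5075) = 1/((64 + 48)*46 + 5075) = 1/(112*46 + 5075) = 1/(5152 + 5075) = 1/10227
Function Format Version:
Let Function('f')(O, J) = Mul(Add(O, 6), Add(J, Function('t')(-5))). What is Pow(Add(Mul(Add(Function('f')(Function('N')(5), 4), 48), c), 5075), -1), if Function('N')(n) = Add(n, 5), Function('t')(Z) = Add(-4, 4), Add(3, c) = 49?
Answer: Rational(1, 10227) ≈ 9.7780e-5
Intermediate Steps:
c = 46 (c = Add(-3, 49) = 46)
Function('t')(Z) = 0
Function('N')(n) = Add(5, n)
Function('f')(O, J) = Mul(J, Add(6, O)) (Function('f')(O, J) = Mul(Add(O, 6), Add(J, 0)) = Mul(Add(6, O), J) = Mul(J, Add(6, O)))
Pow(Add(Mul(Add(Function('f')(Function('N')(5), 4), 48), c), 5075), -1) = Pow(Add(Mul(Add(Mul(4, Add(6, Add(5, 5))), 48), 46), 5075), -1) = Pow(Add(Mul(Add(Mul(4, Add(6, 10)), 48), 46), 5075), -1) = Pow(Add(Mul(Add(Mul(4, 16), 48), 46), 5075), -1) = Pow(Add(Mul(Add(64, 48), 46), 5075), -1) = Pow(Add(Mul(112, 46), 5075), -1) = Pow(Add(5152, 5075), -1) = Pow(10227, -1) = Rational(1, 10227)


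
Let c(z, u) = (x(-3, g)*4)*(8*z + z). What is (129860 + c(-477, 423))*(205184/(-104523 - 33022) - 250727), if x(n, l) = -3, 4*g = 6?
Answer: -6255014427569024/137545 ≈ -4.5476e+10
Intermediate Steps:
g = 3/2 (g = (¼)*6 = 3/2 ≈ 1.5000)
c(z, u) = -108*z (c(z, u) = (-3*4)*(8*z + z) = -108*z)
(129860 + c(-477, 423))*(205184/(-104523 - 33022) - 250727) = (129860 - 108*(-477))*(205184/(-104523 - 33022) - 250727) = (129860 + 51516)*(205184/(-137545) - 250727) = 181376*(205184*(-1/137545) - 250727) = 181376*(-205184/137545 - 250727) = 181376*(-34486450399/137545) = -6255014427569024/137545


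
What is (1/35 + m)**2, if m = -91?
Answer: 10137856/1225 ≈ 8275.8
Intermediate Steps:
(1/35 + m)**2 = (1/35 - 91)**2 = (-3184/35)**2 = 10137856/1225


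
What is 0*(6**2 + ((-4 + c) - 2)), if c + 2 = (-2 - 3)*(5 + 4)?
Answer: 0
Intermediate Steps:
c = -47 (c = -2 + (-2 - 3)*(5 + 4) = -2 - 5*9 = -2 - 45 = -47)
0*(6**2 + ((-4 + c) - 2)) = 0*(6**2 + ((-4 - 47) - 2)) = 0*(36 + (-51 - 2)) = 0*(36 - 53) = 0*(-17) = 0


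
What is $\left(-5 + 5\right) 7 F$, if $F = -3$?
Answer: $0$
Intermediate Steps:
$\left(-5 + 5\right) 7 F = \left(-5 + 5\right) 7 \left(-3\right) = 0 \cdot 7 \left(-3\right) = 0 \left(-3\right) = 0$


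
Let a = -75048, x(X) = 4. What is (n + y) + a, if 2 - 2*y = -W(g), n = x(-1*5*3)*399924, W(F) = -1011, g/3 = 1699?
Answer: 3048287/2 ≈ 1.5241e+6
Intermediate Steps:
g = 5097 (g = 3*1699 = 5097)
n = 1599696 (n = 4*399924 = 1599696)
y = -1009/2 (y = 1 - (-1)*(-1011)/2 = 1 - ½*1011 = 1 - 1011/2 = -1009/2 ≈ -504.50)
(n + y) + a = (1599696 - 1009/2) - 75048 = 3198383/2 - 75048 = 3048287/2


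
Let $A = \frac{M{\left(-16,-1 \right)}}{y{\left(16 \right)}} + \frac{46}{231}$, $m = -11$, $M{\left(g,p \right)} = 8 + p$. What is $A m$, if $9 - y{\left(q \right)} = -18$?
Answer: $- \frac{953}{189} \approx -5.0423$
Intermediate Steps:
$y{\left(q \right)} = 27$ ($y{\left(q \right)} = 9 - -18 = 9 + 18 = 27$)
$A = \frac{953}{2079}$ ($A = \frac{8 - 1}{27} + \frac{46}{231} = 7 \cdot \frac{1}{27} + 46 \cdot \frac{1}{231} = \frac{7}{27} + \frac{46}{231} = \frac{953}{2079} \approx 0.45839$)
$A m = \frac{953}{2079} \left(-11\right) = - \frac{953}{189}$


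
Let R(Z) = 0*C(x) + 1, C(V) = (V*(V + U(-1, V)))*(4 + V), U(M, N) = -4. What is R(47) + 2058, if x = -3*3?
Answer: 2059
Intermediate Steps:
x = -9
C(V) = V*(-4 + V)*(4 + V) (C(V) = (V*(V - 4))*(4 + V) = (V*(-4 + V))*(4 + V) = V*(-4 + V)*(4 + V))
R(Z) = 1 (R(Z) = 0*(-9*(-16 + (-9)²)) + 1 = 0*(-9*(-16 + 81)) + 1 = 0*(-9*65) + 1 = 0*(-585) + 1 = 0 + 1 = 1)
R(47) + 2058 = 1 + 2058 = 2059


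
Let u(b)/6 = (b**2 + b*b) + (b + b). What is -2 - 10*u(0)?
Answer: -2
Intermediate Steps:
u(b) = 12*b + 12*b**2 (u(b) = 6*((b**2 + b*b) + (b + b)) = 6*((b**2 + b**2) + 2*b) = 6*(2*b**2 + 2*b) = 6*(2*b + 2*b**2) = 12*b + 12*b**2)
-2 - 10*u(0) = -2 - 120*0*(1 + 0) = -2 - 120*0 = -2 - 10*0 = -2 + 0 = -2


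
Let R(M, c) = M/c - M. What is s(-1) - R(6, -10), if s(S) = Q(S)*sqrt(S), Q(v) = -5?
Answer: 33/5 - 5*I ≈ 6.6 - 5.0*I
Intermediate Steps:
R(M, c) = -M + M/c
s(S) = -5*sqrt(S)
s(-1) - R(6, -10) = -5*I - (-1*6 + 6/(-10)) = -5*I - (-6 + 6*(-1/10)) = -5*I - (-6 - 3/5) = -5*I - 1*(-33/5) = -5*I + 33/5 = 33/5 - 5*I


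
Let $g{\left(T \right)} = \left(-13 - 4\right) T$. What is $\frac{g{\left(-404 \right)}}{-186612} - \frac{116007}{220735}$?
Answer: $- \frac{5791076566}{10297949955} \approx -0.56235$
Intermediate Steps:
$g{\left(T \right)} = - 17 T$
$\frac{g{\left(-404 \right)}}{-186612} - \frac{116007}{220735} = \frac{\left(-17\right) \left(-404\right)}{-186612} - \frac{116007}{220735} = 6868 \left(- \frac{1}{186612}\right) - \frac{116007}{220735} = - \frac{1717}{46653} - \frac{116007}{220735} = - \frac{5791076566}{10297949955}$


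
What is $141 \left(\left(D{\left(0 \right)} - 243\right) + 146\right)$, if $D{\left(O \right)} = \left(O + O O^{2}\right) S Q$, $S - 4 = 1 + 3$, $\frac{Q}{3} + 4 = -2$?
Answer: $-13677$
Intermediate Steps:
$Q = -18$ ($Q = -12 + 3 \left(-2\right) = -12 - 6 = -18$)
$S = 8$ ($S = 4 + \left(1 + 3\right) = 4 + 4 = 8$)
$D{\left(O \right)} = - 144 O - 144 O^{3}$ ($D{\left(O \right)} = \left(O + O O^{2}\right) 8 \left(-18\right) = \left(O + O^{3}\right) 8 \left(-18\right) = \left(8 O + 8 O^{3}\right) \left(-18\right) = - 144 O - 144 O^{3}$)
$141 \left(\left(D{\left(0 \right)} - 243\right) + 146\right) = 141 \left(\left(\left(-144\right) 0 \left(1 + 0^{2}\right) - 243\right) + 146\right) = 141 \left(\left(\left(-144\right) 0 \left(1 + 0\right) - 243\right) + 146\right) = 141 \left(\left(\left(-144\right) 0 \cdot 1 - 243\right) + 146\right) = 141 \left(\left(0 - 243\right) + 146\right) = 141 \left(-243 + 146\right) = 141 \left(-97\right) = -13677$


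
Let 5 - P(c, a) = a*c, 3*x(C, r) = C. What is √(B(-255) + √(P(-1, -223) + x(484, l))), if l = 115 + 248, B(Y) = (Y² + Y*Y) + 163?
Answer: √(1171917 + 3*I*√510)/3 ≈ 360.85 + 0.010431*I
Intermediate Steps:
B(Y) = 163 + 2*Y² (B(Y) = (Y² + Y²) + 163 = 2*Y² + 163 = 163 + 2*Y²)
l = 363
x(C, r) = C/3
P(c, a) = 5 - a*c
√(B(-255) + √(P(-1, -223) + x(484, l))) = √((163 + 2*(-255)²) + √((5 - 1*(-223)*(-1)) + (⅓)*484)) = √((163 + 2*65025) + √((5 - 223) + 484/3)) = √((163 + 130050) + √(-218 + 484/3)) = √(130213 + √(-170/3)) = √(130213 + I*√510/3)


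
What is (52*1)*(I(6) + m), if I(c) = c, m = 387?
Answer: 20436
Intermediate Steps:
(52*1)*(I(6) + m) = (52*1)*(6 + 387) = 52*393 = 20436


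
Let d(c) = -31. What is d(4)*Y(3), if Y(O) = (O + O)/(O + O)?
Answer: -31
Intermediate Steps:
Y(O) = 1 (Y(O) = (2*O)/((2*O)) = (2*O)*(1/(2*O)) = 1)
d(4)*Y(3) = -31*1 = -31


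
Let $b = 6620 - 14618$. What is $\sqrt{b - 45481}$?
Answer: $i \sqrt{53479} \approx 231.26 i$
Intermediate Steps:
$b = -7998$ ($b = 6620 - 14618 = -7998$)
$\sqrt{b - 45481} = \sqrt{-7998 - 45481} = \sqrt{-53479} = i \sqrt{53479}$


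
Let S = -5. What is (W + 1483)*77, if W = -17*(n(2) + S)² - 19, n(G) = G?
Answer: 100947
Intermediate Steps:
W = -172 (W = -17*(2 - 5)² - 19 = -17*(-3)² - 19 = -17*9 - 19 = -153 - 19 = -172)
(W + 1483)*77 = (-172 + 1483)*77 = 1311*77 = 100947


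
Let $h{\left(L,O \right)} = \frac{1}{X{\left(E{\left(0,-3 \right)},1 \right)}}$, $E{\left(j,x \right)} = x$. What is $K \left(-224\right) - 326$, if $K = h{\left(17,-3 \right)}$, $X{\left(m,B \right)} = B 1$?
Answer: $-550$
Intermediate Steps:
$X{\left(m,B \right)} = B$
$h{\left(L,O \right)} = 1$ ($h{\left(L,O \right)} = 1^{-1} = 1$)
$K = 1$
$K \left(-224\right) - 326 = 1 \left(-224\right) - 326 = -224 - 326 = -550$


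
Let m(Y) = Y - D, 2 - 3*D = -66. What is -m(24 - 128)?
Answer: 380/3 ≈ 126.67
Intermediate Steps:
D = 68/3 (D = 2/3 - 1/3*(-66) = 2/3 + 22 = 68/3 ≈ 22.667)
m(Y) = -68/3 + Y (m(Y) = Y - 1*68/3 = Y - 68/3 = -68/3 + Y)
-m(24 - 128) = -(-68/3 + (24 - 128)) = -(-68/3 - 104) = -1*(-380/3) = 380/3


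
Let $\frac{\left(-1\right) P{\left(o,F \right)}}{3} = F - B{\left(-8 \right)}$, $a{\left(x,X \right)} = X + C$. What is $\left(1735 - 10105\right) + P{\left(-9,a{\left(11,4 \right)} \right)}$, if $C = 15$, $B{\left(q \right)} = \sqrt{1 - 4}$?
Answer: $-8427 + 3 i \sqrt{3} \approx -8427.0 + 5.1962 i$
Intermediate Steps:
$B{\left(q \right)} = i \sqrt{3}$ ($B{\left(q \right)} = \sqrt{-3} = i \sqrt{3}$)
$a{\left(x,X \right)} = 15 + X$ ($a{\left(x,X \right)} = X + 15 = 15 + X$)
$P{\left(o,F \right)} = - 3 F + 3 i \sqrt{3}$ ($P{\left(o,F \right)} = - 3 \left(F - i \sqrt{3}\right) = - 3 F + 3 i \sqrt{3}$)
$\left(1735 - 10105\right) + P{\left(-9,a{\left(11,4 \right)} \right)} = \left(1735 - 10105\right) - \left(3 \left(15 + 4\right) - 3 i \sqrt{3}\right) = -8370 + \left(\left(-3\right) 19 + 3 i \sqrt{3}\right) = -8370 - \left(57 - 3 i \sqrt{3}\right) = -8427 + 3 i \sqrt{3}$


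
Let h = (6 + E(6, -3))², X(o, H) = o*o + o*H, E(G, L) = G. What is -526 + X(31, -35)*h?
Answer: -18382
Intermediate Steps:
X(o, H) = o² + H*o
h = 144 (h = (6 + 6)² = 12² = 144)
-526 + X(31, -35)*h = -526 + (31*(-35 + 31))*144 = -526 + (31*(-4))*144 = -526 - 124*144 = -526 - 17856 = -18382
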